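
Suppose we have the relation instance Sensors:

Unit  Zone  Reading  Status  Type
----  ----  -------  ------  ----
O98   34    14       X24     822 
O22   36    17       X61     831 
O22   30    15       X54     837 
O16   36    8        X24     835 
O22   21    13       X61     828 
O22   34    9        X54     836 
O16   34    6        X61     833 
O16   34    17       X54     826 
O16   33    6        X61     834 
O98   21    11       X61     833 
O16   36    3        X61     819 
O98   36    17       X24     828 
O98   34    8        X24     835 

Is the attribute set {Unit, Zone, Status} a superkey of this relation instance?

No

Two distinct rows share (Unit=O98, Zone=34, Status=X24), so {Unit, Zone, Status} does not determine every attribute — not a superkey.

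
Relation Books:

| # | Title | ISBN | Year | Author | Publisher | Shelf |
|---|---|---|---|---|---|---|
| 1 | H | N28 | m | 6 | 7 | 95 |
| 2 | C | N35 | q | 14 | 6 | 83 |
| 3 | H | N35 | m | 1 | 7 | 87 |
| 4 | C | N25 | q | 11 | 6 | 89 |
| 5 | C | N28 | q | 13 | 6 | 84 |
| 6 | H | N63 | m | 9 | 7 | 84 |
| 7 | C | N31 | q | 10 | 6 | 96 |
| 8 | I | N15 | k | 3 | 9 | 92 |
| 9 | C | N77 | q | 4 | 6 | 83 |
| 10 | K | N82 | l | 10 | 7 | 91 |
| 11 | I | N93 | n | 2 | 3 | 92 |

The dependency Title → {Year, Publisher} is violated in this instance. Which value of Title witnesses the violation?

Title=H: rows 1, 3, 6 → {Year,Publisher} = (m, 7), (m, 7), (m, 7) ✓
Title=C: rows 2, 4, 5, 7, 9 → {Year,Publisher} = (q, 6), (q, 6), (q, 6), (q, 6), (q, 6) ✓
Title=I: rows 8, 11 → {Year,Publisher} takes values {(k, 9), (n, 3)} — violation
Title=K: row 10 → {Year,Publisher} = (l, 7) ✓
The only Title value with inconsistent RHS is Title=I.

I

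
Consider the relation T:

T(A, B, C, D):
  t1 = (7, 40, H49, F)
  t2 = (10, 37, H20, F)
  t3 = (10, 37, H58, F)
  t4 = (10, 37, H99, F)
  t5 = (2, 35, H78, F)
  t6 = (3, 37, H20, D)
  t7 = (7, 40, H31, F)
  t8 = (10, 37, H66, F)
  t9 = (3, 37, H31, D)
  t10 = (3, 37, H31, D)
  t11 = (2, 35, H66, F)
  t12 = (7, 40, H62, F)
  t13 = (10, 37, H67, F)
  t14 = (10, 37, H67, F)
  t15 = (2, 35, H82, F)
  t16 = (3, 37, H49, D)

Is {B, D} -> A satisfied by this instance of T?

(B=40, D=F): rows 1, 7, 12 → A = 7, 7, 7 ✓
(B=37, D=F): rows 2, 3, 4, 8, 13, 14 → A = 10, 10, 10, 10, 10, 10 ✓
(B=35, D=F): rows 5, 11, 15 → A = 2, 2, 2 ✓
(B=37, D=D): rows 6, 9, 10, 16 → A = 3, 3, 3, 3 ✓
Every {B, D} value is associated with a single A value, so {B, D} -> A holds.

Yes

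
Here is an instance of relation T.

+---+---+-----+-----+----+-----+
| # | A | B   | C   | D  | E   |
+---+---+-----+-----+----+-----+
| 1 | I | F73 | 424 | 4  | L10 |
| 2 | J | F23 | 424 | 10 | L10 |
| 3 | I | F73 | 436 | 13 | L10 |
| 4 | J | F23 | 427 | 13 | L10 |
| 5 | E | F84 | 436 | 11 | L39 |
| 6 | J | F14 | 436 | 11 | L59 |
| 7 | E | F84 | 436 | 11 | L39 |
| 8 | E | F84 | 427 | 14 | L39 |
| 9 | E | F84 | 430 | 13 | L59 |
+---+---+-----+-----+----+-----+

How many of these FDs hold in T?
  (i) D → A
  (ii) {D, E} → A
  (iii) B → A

1

(i) D → A: D=13: rows 3, 4, 9 → A takes values {I, J, E} — violation; D=11: rows 5, 6, 7 → A takes values {E, J} — violation — fails.
(ii) {D, E} → A: (D=13, E=L10): rows 3, 4 → A takes values {I, J} — violation — fails.
(iii) B → A: every LHS value maps to a single RHS value — holds.
1 of the 3 dependencies holds.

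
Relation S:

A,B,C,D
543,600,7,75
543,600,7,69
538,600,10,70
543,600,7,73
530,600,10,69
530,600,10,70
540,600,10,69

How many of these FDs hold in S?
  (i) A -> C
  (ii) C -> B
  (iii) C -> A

2

(i) A -> C: every LHS value maps to a single RHS value — holds.
(ii) C -> B: every LHS value maps to a single RHS value — holds.
(iii) C -> A: C=10: 4 rows → A takes values {538, 530, 540} — violation — fails.
2 of the 3 dependencies hold.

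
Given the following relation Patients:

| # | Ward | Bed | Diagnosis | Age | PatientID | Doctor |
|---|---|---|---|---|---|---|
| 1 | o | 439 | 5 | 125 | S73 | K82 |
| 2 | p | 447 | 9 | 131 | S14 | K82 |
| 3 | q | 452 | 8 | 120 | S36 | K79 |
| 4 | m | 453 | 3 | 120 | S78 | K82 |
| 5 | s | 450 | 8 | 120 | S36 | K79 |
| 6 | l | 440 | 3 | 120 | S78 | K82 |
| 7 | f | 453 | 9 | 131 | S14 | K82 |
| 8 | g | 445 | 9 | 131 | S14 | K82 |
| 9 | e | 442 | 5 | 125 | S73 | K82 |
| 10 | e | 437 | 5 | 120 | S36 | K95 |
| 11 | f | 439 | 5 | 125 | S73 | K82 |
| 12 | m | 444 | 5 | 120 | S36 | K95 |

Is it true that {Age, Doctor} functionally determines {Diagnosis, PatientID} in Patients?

(Age=125, Doctor=K82): rows 1, 9, 11 → {Diagnosis,PatientID} = (5, S73), (5, S73), (5, S73) ✓
(Age=131, Doctor=K82): rows 2, 7, 8 → {Diagnosis,PatientID} = (9, S14), (9, S14), (9, S14) ✓
(Age=120, Doctor=K79): rows 3, 5 → {Diagnosis,PatientID} = (8, S36), (8, S36) ✓
(Age=120, Doctor=K82): rows 4, 6 → {Diagnosis,PatientID} = (3, S78), (3, S78) ✓
(Age=120, Doctor=K95): rows 10, 12 → {Diagnosis,PatientID} = (5, S36), (5, S36) ✓
Every {Age, Doctor} value is associated with a single {Diagnosis, PatientID} value, so {Age, Doctor} → {Diagnosis, PatientID} holds.

Yes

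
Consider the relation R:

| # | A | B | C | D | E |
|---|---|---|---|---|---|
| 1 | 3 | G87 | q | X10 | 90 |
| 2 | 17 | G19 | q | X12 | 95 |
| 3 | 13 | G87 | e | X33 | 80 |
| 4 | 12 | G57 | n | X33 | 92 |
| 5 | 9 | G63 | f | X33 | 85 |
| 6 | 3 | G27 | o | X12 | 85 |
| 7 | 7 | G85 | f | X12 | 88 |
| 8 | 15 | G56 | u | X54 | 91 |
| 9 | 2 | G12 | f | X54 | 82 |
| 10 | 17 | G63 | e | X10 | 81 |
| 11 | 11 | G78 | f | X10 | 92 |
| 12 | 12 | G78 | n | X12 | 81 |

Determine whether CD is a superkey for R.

All 12 rows have distinct CD values, so CD → (all attributes) holds and CD is a superkey.

Yes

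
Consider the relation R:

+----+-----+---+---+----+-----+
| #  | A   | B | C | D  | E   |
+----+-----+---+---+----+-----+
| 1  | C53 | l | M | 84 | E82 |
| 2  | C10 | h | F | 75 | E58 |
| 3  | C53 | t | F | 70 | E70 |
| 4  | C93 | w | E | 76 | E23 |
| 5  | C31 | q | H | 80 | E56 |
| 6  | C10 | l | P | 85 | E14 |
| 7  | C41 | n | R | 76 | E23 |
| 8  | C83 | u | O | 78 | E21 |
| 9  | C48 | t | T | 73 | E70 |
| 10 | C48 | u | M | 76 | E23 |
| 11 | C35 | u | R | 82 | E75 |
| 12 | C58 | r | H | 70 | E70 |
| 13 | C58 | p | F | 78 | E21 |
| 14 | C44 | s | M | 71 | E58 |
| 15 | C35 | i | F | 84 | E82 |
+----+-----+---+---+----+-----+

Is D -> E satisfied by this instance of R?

D=84: rows 1, 15 → E = E82, E82 ✓
D=75: row 2 → E = E58 ✓
D=70: rows 3, 12 → E = E70, E70 ✓
D=76: rows 4, 7, 10 → E = E23, E23, E23 ✓
D=80: row 5 → E = E56 ✓
D=85: row 6 → E = E14 ✓
D=78: rows 8, 13 → E = E21, E21 ✓
D=73: row 9 → E = E70 ✓
D=82: row 11 → E = E75 ✓
D=71: row 14 → E = E58 ✓
Every D value is associated with a single E value, so D -> E holds.

Yes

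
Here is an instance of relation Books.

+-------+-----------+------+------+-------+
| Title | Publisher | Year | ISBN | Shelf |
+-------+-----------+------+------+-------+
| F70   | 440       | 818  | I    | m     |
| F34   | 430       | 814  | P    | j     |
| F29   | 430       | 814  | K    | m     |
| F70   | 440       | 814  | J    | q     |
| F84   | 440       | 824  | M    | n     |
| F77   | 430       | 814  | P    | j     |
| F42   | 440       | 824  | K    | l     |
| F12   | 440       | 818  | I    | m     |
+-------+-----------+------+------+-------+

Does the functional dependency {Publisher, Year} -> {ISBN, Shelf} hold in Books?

No

(Publisher=440, Year=818): 2 rows → {ISBN,Shelf} = (I, m), (I, m) ✓
(Publisher=430, Year=814): 3 rows → {ISBN,Shelf} takes values {(P, j), (K, m)} — violation
(Publisher=440, Year=814): 1 row → {ISBN,Shelf} = (J, q) ✓
(Publisher=440, Year=824): 2 rows → {ISBN,Shelf} takes values {(M, n), (K, l)} — violation
Two rows agree on {Publisher, Year} but differ on {ISBN, Shelf}, so {Publisher, Year} -> {ISBN, Shelf} does not hold.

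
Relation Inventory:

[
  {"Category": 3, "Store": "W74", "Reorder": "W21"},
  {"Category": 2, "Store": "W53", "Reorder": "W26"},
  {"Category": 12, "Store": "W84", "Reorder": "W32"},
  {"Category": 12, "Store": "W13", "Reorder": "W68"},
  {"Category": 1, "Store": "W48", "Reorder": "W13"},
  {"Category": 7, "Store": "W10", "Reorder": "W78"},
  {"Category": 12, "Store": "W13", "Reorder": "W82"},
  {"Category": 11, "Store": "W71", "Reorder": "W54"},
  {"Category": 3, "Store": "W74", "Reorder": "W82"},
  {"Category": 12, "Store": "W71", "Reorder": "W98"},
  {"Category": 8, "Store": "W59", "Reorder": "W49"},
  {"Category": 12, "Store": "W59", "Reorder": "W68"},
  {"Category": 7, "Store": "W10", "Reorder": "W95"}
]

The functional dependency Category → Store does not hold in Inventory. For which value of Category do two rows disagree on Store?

Category=3: 2 rows → Store = W74, W74 ✓
Category=2: 1 row → Store = W53 ✓
Category=12: 5 rows → Store takes values {W84, W13, W71, W59} — violation
Category=1: 1 row → Store = W48 ✓
Category=7: 2 rows → Store = W10, W10 ✓
Category=11: 1 row → Store = W71 ✓
Category=8: 1 row → Store = W59 ✓
The only Category value with inconsistent Store is Category=12.

12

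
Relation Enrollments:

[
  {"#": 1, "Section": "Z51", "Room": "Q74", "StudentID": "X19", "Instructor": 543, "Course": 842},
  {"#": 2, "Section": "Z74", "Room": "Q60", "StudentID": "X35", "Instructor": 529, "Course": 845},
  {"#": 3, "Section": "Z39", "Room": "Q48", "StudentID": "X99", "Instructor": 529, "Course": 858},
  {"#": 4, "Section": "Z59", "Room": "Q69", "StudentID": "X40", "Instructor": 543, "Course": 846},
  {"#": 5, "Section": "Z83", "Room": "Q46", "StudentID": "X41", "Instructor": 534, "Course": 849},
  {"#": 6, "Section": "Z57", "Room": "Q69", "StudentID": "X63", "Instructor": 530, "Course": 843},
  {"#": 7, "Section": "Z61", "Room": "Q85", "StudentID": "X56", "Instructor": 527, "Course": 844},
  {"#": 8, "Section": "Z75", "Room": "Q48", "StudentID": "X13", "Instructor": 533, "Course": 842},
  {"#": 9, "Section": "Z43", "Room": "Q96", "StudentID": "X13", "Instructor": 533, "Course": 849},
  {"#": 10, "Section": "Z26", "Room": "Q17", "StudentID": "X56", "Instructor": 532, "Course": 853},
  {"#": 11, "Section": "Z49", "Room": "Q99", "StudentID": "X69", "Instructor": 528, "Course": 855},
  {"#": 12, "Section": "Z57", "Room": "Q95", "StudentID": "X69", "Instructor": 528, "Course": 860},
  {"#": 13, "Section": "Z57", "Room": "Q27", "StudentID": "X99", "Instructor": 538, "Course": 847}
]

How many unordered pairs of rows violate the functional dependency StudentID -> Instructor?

2

StudentID=X99: violating pairs (3,13) — 1 pair.
StudentID=X56: violating pairs (7,10) — 1 pair.
StudentID=X13: all 2 rows agree on Instructor — 0 pairs.
StudentID=X69: all 2 rows agree on Instructor — 0 pairs.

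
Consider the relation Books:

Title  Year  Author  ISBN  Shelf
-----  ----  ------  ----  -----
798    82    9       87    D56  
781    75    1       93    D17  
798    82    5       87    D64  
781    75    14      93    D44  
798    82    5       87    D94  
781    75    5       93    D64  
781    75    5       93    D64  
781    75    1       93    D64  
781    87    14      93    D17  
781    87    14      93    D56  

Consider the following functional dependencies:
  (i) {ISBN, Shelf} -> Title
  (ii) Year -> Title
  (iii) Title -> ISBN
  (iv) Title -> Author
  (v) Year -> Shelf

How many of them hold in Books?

(i) {ISBN, Shelf} -> Title: every LHS value maps to a single RHS value — holds.
(ii) Year -> Title: every LHS value maps to a single RHS value — holds.
(iii) Title -> ISBN: every LHS value maps to a single RHS value — holds.
(iv) Title -> Author: Title=798: 3 rows → Author takes values {9, 5} — violation; Title=781: 7 rows → Author takes values {1, 14, 5} — violation — fails.
(v) Year -> Shelf: Year=82: 3 rows → Shelf takes values {D56, D64, D94} — violation; Year=75: 5 rows → Shelf takes values {D17, D44, D64} — violation; Year=87: 2 rows → Shelf takes values {D17, D56} — violation — fails.
3 of the 5 dependencies hold.

3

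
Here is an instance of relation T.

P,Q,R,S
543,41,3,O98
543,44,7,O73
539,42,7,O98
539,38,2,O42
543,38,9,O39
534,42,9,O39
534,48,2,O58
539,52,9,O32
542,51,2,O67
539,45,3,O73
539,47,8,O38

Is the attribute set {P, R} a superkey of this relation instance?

All 11 rows have distinct {P, R} values, so {P, R} → (all attributes) holds and {P, R} is a superkey.

Yes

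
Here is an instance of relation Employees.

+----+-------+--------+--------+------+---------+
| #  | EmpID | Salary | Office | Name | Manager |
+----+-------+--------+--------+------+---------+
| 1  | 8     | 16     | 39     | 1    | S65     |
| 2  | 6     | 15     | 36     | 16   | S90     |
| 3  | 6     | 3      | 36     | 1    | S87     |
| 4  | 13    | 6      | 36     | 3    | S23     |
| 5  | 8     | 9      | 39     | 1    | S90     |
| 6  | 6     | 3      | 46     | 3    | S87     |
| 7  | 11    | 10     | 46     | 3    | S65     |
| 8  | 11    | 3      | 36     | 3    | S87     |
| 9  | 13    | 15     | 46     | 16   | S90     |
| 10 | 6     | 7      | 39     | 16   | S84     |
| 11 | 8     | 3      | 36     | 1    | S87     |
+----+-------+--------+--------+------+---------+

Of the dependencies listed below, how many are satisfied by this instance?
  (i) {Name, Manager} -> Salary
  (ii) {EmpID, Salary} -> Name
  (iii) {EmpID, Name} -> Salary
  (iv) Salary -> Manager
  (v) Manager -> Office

2

(i) {Name, Manager} -> Salary: every LHS value maps to a single RHS value — holds.
(ii) {EmpID, Salary} -> Name: (EmpID=6, Salary=3): rows 3, 6 → Name takes values {1, 3} — violation — fails.
(iii) {EmpID, Name} -> Salary: (EmpID=8, Name=1): rows 1, 5, 11 → Salary takes values {16, 9, 3} — violation; (EmpID=6, Name=16): rows 2, 10 → Salary takes values {15, 7} — violation; (EmpID=11, Name=3): rows 7, 8 → Salary takes values {10, 3} — violation — fails.
(iv) Salary -> Manager: every LHS value maps to a single RHS value — holds.
(v) Manager -> Office: Manager=S65: rows 1, 7 → Office takes values {39, 46} — violation; Manager=S90: rows 2, 5, 9 → Office takes values {36, 39, 46} — violation; Manager=S87: rows 3, 6, 8, 11 → Office takes values {36, 46} — violation — fails.
2 of the 5 dependencies hold.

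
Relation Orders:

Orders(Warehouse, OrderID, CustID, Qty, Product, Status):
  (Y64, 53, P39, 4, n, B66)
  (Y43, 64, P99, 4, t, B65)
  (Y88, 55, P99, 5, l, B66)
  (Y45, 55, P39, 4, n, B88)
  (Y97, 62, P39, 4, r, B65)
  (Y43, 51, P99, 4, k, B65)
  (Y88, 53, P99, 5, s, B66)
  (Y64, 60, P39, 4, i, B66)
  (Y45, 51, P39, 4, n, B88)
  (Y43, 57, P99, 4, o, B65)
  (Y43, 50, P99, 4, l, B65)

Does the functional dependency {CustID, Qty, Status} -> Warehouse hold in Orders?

(CustID=P39, Qty=4, Status=B66): 2 rows → Warehouse = Y64, Y64 ✓
(CustID=P99, Qty=4, Status=B65): 4 rows → Warehouse = Y43, Y43, Y43, Y43 ✓
(CustID=P99, Qty=5, Status=B66): 2 rows → Warehouse = Y88, Y88 ✓
(CustID=P39, Qty=4, Status=B88): 2 rows → Warehouse = Y45, Y45 ✓
(CustID=P39, Qty=4, Status=B65): 1 row → Warehouse = Y97 ✓
Every {CustID, Qty, Status} value is associated with a single Warehouse value, so {CustID, Qty, Status} -> Warehouse holds.

Yes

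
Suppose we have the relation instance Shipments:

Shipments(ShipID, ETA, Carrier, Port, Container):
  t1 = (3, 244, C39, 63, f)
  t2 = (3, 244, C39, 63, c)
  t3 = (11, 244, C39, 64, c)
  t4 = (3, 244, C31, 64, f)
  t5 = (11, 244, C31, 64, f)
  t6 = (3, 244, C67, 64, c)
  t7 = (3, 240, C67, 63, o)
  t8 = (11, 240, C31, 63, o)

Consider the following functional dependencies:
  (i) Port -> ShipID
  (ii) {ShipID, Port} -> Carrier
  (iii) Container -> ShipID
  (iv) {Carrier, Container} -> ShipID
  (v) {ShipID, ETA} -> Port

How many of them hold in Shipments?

(i) Port -> ShipID: Port=63: rows 1, 2, 7, 8 → ShipID takes values {3, 11} — violation; Port=64: rows 3, 4, 5, 6 → ShipID takes values {11, 3} — violation — fails.
(ii) {ShipID, Port} -> Carrier: (ShipID=3, Port=63): rows 1, 2, 7 → Carrier takes values {C39, C67} — violation; (ShipID=11, Port=64): rows 3, 5 → Carrier takes values {C39, C31} — violation; (ShipID=3, Port=64): rows 4, 6 → Carrier takes values {C31, C67} — violation — fails.
(iii) Container -> ShipID: Container=f: rows 1, 4, 5 → ShipID takes values {3, 11} — violation; Container=c: rows 2, 3, 6 → ShipID takes values {3, 11} — violation; Container=o: rows 7, 8 → ShipID takes values {3, 11} — violation — fails.
(iv) {Carrier, Container} -> ShipID: (Carrier=C39, Container=c): rows 2, 3 → ShipID takes values {3, 11} — violation; (Carrier=C31, Container=f): rows 4, 5 → ShipID takes values {3, 11} — violation — fails.
(v) {ShipID, ETA} -> Port: (ShipID=3, ETA=244): rows 1, 2, 4, 6 → Port takes values {63, 64} — violation — fails.
None of the 5 dependencies hold.

0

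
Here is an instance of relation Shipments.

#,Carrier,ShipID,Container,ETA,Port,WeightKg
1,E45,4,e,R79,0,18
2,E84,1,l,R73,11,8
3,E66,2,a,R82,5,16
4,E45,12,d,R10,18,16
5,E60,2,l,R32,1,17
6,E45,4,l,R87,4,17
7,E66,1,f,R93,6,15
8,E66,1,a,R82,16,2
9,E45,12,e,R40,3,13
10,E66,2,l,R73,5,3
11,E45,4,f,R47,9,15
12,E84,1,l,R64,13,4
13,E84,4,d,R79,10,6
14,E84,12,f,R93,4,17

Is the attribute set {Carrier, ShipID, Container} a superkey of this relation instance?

Rows 2 and 12 have the same {Carrier, ShipID, Container} value (Carrier=E84, ShipID=1, Container=l) but are distinct tuples, so {Carrier, ShipID, Container} does not determine every attribute — not a superkey.

No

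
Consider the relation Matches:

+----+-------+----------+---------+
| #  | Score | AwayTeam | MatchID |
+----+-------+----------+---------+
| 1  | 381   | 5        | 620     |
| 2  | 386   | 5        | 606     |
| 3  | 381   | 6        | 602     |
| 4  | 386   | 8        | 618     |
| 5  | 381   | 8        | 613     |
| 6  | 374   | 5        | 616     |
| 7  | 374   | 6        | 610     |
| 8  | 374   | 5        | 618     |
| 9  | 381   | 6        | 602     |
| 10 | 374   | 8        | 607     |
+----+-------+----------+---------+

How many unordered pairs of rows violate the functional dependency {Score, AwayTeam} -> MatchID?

1

(Score=381, AwayTeam=6): all 2 rows agree on MatchID — 0 pairs.
(Score=374, AwayTeam=5): violating pairs (6,8) — 1 pair.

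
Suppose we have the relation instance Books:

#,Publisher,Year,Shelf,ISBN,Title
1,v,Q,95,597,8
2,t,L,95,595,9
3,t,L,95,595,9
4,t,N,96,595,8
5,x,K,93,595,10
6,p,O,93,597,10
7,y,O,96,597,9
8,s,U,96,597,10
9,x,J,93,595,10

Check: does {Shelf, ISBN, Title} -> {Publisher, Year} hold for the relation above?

(Shelf=95, ISBN=597, Title=8): row 1 → {Publisher,Year} = (v, Q) ✓
(Shelf=95, ISBN=595, Title=9): rows 2, 3 → {Publisher,Year} = (t, L), (t, L) ✓
(Shelf=96, ISBN=595, Title=8): row 4 → {Publisher,Year} = (t, N) ✓
(Shelf=93, ISBN=595, Title=10): rows 5, 9 → {Publisher,Year} takes values {(x, K), (x, J)} — violation
(Shelf=93, ISBN=597, Title=10): row 6 → {Publisher,Year} = (p, O) ✓
(Shelf=96, ISBN=597, Title=9): row 7 → {Publisher,Year} = (y, O) ✓
(Shelf=96, ISBN=597, Title=10): row 8 → {Publisher,Year} = (s, U) ✓
Two rows agree on {Shelf, ISBN, Title} but differ on {Publisher, Year}, so {Shelf, ISBN, Title} -> {Publisher, Year} does not hold.

No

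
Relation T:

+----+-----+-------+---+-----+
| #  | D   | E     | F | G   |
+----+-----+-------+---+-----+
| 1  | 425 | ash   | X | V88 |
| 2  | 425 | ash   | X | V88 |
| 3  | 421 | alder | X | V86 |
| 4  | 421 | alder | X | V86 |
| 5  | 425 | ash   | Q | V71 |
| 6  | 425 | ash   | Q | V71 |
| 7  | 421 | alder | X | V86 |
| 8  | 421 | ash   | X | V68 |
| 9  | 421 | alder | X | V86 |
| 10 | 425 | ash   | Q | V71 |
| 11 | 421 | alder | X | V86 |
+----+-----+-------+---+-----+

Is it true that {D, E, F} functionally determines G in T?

(D=425, E=ash, F=X): rows 1, 2 → G = V88, V88 ✓
(D=421, E=alder, F=X): rows 3, 4, 7, 9, 11 → G = V86, V86, V86, V86, V86 ✓
(D=425, E=ash, F=Q): rows 5, 6, 10 → G = V71, V71, V71 ✓
(D=421, E=ash, F=X): row 8 → G = V68 ✓
Every {D, E, F} value is associated with a single G value, so {D, E, F} → G holds.

Yes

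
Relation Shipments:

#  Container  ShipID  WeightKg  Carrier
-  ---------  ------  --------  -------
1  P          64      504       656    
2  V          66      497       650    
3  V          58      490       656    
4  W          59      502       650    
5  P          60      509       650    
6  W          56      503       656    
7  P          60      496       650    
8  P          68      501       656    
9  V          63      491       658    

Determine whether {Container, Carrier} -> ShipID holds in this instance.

(Container=P, Carrier=656): rows 1, 8 → ShipID takes values {64, 68} — violation
(Container=V, Carrier=650): row 2 → ShipID = 66 ✓
(Container=V, Carrier=656): row 3 → ShipID = 58 ✓
(Container=W, Carrier=650): row 4 → ShipID = 59 ✓
(Container=P, Carrier=650): rows 5, 7 → ShipID = 60, 60 ✓
(Container=W, Carrier=656): row 6 → ShipID = 56 ✓
(Container=V, Carrier=658): row 9 → ShipID = 63 ✓
Two rows agree on {Container, Carrier} but differ on ShipID, so {Container, Carrier} -> ShipID does not hold.

No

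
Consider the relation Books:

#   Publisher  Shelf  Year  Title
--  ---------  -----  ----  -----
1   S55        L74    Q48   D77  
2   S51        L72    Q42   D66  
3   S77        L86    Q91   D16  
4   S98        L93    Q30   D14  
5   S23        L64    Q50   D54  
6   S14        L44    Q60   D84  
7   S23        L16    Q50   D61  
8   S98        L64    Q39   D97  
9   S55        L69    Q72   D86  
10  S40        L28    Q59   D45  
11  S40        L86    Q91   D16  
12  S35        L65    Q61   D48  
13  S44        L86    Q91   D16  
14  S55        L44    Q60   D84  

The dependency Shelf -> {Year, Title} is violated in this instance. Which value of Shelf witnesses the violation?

Shelf=L74: row 1 → {Year,Title} = (Q48, D77) ✓
Shelf=L72: row 2 → {Year,Title} = (Q42, D66) ✓
Shelf=L86: rows 3, 11, 13 → {Year,Title} = (Q91, D16), (Q91, D16), (Q91, D16) ✓
Shelf=L93: row 4 → {Year,Title} = (Q30, D14) ✓
Shelf=L64: rows 5, 8 → {Year,Title} takes values {(Q50, D54), (Q39, D97)} — violation
Shelf=L44: rows 6, 14 → {Year,Title} = (Q60, D84), (Q60, D84) ✓
Shelf=L16: row 7 → {Year,Title} = (Q50, D61) ✓
Shelf=L69: row 9 → {Year,Title} = (Q72, D86) ✓
Shelf=L28: row 10 → {Year,Title} = (Q59, D45) ✓
Shelf=L65: row 12 → {Year,Title} = (Q61, D48) ✓
The only Shelf value with inconsistent RHS is Shelf=L64.

L64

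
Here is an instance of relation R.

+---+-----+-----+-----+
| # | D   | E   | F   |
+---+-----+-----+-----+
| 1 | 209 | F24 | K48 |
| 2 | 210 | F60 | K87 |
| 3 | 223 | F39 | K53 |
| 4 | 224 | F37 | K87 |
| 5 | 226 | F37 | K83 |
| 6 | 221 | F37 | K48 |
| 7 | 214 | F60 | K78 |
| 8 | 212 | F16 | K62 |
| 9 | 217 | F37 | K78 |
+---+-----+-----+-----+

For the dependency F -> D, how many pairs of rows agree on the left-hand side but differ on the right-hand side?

3

F=K48: violating pairs (1,6) — 1 pair.
F=K87: violating pairs (2,4) — 1 pair.
F=K78: violating pairs (7,9) — 1 pair.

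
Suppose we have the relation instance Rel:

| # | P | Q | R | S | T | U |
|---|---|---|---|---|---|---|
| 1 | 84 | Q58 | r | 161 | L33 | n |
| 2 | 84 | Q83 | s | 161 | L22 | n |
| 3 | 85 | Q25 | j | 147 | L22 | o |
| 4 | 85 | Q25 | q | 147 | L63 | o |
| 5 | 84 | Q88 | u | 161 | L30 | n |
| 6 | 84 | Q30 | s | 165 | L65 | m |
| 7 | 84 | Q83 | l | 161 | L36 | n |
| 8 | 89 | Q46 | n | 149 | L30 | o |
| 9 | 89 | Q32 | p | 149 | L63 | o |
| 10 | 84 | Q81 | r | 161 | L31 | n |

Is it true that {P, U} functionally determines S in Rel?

(P=84, U=n): rows 1, 2, 5, 7, 10 → S = 161, 161, 161, 161, 161 ✓
(P=85, U=o): rows 3, 4 → S = 147, 147 ✓
(P=84, U=m): row 6 → S = 165 ✓
(P=89, U=o): rows 8, 9 → S = 149, 149 ✓
Every {P, U} value is associated with a single S value, so {P, U} → S holds.

Yes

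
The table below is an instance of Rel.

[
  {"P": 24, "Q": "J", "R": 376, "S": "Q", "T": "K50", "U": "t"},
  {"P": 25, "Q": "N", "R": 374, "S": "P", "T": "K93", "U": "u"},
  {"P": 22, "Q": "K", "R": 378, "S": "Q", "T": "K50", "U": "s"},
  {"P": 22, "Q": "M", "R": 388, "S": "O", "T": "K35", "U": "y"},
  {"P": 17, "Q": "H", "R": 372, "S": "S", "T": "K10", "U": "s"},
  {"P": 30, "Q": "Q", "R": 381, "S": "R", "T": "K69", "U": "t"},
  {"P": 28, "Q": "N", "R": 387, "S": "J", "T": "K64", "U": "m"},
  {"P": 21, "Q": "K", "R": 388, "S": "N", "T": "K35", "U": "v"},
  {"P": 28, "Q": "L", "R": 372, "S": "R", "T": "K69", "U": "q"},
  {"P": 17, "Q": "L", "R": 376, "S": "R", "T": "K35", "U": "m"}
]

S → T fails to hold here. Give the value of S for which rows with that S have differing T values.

R

S=Q: 2 rows → T = K50, K50 ✓
S=P: 1 row → T = K93 ✓
S=O: 1 row → T = K35 ✓
S=S: 1 row → T = K10 ✓
S=R: 3 rows → T takes values {K69, K35} — violation
S=J: 1 row → T = K64 ✓
S=N: 1 row → T = K35 ✓
The only S value with inconsistent T is S=R.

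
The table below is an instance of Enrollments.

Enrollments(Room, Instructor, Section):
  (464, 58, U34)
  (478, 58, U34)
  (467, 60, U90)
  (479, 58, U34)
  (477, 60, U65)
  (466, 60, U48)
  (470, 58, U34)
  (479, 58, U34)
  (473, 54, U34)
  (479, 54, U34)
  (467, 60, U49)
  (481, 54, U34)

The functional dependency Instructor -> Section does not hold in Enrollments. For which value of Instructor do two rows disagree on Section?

Instructor=58: 5 rows → Section = U34, U34, U34, U34, U34 ✓
Instructor=60: 4 rows → Section takes values {U90, U65, U48, U49} — violation
Instructor=54: 3 rows → Section = U34, U34, U34 ✓
The only Instructor value with inconsistent Section is Instructor=60.

60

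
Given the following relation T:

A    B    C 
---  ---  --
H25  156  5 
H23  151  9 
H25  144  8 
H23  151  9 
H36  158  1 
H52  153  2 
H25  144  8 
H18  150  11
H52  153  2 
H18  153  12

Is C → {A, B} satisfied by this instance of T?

Yes

C=5: 1 row → {A,B} = (H25, 156) ✓
C=9: 2 rows → {A,B} = (H23, 151), (H23, 151) ✓
C=8: 2 rows → {A,B} = (H25, 144), (H25, 144) ✓
C=1: 1 row → {A,B} = (H36, 158) ✓
C=2: 2 rows → {A,B} = (H52, 153), (H52, 153) ✓
C=11: 1 row → {A,B} = (H18, 150) ✓
C=12: 1 row → {A,B} = (H18, 153) ✓
Every C value is associated with a single {A, B} value, so C → {A, B} holds.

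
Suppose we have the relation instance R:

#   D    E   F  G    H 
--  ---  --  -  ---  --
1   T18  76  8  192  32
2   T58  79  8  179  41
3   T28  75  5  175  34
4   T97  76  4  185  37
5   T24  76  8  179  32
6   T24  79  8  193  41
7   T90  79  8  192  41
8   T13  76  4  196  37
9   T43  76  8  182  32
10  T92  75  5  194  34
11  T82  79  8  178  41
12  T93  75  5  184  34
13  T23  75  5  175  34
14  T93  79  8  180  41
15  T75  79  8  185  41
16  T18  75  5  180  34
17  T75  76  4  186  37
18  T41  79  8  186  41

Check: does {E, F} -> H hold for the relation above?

(E=76, F=8): rows 1, 5, 9 → H = 32, 32, 32 ✓
(E=79, F=8): rows 2, 6, 7, 11, 14, 15, 18 → H = 41, 41, 41, 41, 41, 41, 41 ✓
(E=75, F=5): rows 3, 10, 12, 13, 16 → H = 34, 34, 34, 34, 34 ✓
(E=76, F=4): rows 4, 8, 17 → H = 37, 37, 37 ✓
Every {E, F} value is associated with a single H value, so {E, F} -> H holds.

Yes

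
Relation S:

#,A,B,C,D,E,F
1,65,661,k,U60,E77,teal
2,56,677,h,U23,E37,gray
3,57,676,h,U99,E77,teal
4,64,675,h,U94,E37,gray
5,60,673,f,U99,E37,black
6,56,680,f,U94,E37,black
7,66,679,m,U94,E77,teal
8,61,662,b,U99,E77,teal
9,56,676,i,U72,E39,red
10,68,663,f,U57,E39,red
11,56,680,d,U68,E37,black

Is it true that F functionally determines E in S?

F=teal: rows 1, 3, 7, 8 → E = E77, E77, E77, E77 ✓
F=gray: rows 2, 4 → E = E37, E37 ✓
F=black: rows 5, 6, 11 → E = E37, E37, E37 ✓
F=red: rows 9, 10 → E = E39, E39 ✓
Every F value is associated with a single E value, so F -> E holds.

Yes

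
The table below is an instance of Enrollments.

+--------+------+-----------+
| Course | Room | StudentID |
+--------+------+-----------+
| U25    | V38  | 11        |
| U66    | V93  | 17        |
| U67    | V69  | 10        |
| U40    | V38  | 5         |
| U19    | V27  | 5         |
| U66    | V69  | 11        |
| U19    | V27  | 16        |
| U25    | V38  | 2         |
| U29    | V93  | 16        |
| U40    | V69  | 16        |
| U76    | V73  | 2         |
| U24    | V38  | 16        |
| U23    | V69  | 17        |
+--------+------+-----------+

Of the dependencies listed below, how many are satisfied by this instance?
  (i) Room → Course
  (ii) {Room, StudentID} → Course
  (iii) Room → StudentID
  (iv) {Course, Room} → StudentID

(i) Room → Course: Room=V38: 4 rows → Course takes values {U25, U40, U24} — violation; Room=V93: 2 rows → Course takes values {U66, U29} — violation; Room=V69: 4 rows → Course takes values {U67, U66, U40, U23} — violation — fails.
(ii) {Room, StudentID} → Course: every LHS value maps to a single RHS value — holds.
(iii) Room → StudentID: Room=V38: 4 rows → StudentID takes values {11, 5, 2, 16} — violation; Room=V93: 2 rows → StudentID takes values {17, 16} — violation; Room=V69: 4 rows → StudentID takes values {10, 11, 16, 17} — violation; Room=V27: 2 rows → StudentID takes values {5, 16} — violation — fails.
(iv) {Course, Room} → StudentID: (Course=U25, Room=V38): 2 rows → StudentID takes values {11, 2} — violation; (Course=U19, Room=V27): 2 rows → StudentID takes values {5, 16} — violation — fails.
1 of the 4 dependencies holds.

1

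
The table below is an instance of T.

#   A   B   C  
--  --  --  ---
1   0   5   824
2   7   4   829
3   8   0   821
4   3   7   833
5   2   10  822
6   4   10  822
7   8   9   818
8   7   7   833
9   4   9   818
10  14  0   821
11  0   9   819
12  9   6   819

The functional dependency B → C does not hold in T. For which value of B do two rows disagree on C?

9

B=5: row 1 → C = 824 ✓
B=4: row 2 → C = 829 ✓
B=0: rows 3, 10 → C = 821, 821 ✓
B=7: rows 4, 8 → C = 833, 833 ✓
B=10: rows 5, 6 → C = 822, 822 ✓
B=9: rows 7, 9, 11 → C takes values {818, 819} — violation
B=6: row 12 → C = 819 ✓
The only B value with inconsistent C is B=9.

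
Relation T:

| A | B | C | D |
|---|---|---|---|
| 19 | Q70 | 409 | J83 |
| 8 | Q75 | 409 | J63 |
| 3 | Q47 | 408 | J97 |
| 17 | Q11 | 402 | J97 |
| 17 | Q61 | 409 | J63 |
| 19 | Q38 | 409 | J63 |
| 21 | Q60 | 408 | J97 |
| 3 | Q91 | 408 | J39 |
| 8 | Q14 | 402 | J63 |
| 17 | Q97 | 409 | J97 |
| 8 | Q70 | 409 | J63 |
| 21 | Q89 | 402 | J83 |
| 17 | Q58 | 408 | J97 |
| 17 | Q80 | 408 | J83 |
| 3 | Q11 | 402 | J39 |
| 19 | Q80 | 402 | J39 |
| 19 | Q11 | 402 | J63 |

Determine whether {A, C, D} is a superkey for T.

No

Two distinct rows share (A=8, C=409, D=J63), so {A, C, D} does not determine every attribute — not a superkey.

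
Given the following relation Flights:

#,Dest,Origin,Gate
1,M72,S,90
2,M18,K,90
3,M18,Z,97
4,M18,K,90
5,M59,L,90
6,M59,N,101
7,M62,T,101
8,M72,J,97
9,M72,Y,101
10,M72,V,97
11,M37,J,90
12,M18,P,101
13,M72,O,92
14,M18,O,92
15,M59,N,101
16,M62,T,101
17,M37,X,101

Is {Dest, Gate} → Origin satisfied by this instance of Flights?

No

(Dest=M72, Gate=90): row 1 → Origin = S ✓
(Dest=M18, Gate=90): rows 2, 4 → Origin = K, K ✓
(Dest=M18, Gate=97): row 3 → Origin = Z ✓
(Dest=M59, Gate=90): row 5 → Origin = L ✓
(Dest=M59, Gate=101): rows 6, 15 → Origin = N, N ✓
(Dest=M62, Gate=101): rows 7, 16 → Origin = T, T ✓
(Dest=M72, Gate=97): rows 8, 10 → Origin takes values {J, V} — violation
(Dest=M72, Gate=101): row 9 → Origin = Y ✓
(Dest=M37, Gate=90): row 11 → Origin = J ✓
(Dest=M18, Gate=101): row 12 → Origin = P ✓
(Dest=M72, Gate=92): row 13 → Origin = O ✓
(Dest=M18, Gate=92): row 14 → Origin = O ✓
(Dest=M37, Gate=101): row 17 → Origin = X ✓
Two rows agree on {Dest, Gate} but differ on Origin, so {Dest, Gate} → Origin does not hold.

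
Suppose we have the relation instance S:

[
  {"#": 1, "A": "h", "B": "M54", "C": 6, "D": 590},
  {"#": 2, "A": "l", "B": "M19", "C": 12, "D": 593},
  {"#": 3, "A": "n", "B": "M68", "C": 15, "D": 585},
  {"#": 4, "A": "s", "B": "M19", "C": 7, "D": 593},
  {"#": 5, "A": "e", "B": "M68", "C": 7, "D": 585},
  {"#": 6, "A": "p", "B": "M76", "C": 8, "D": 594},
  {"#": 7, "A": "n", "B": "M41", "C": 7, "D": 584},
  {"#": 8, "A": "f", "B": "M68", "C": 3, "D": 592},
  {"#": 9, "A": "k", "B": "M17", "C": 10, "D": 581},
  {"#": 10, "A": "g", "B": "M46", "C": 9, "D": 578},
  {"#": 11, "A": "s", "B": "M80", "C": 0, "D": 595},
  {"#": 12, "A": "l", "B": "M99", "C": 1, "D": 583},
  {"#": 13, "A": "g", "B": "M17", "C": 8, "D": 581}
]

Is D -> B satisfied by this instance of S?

Yes

D=590: row 1 → B = M54 ✓
D=593: rows 2, 4 → B = M19, M19 ✓
D=585: rows 3, 5 → B = M68, M68 ✓
D=594: row 6 → B = M76 ✓
D=584: row 7 → B = M41 ✓
D=592: row 8 → B = M68 ✓
D=581: rows 9, 13 → B = M17, M17 ✓
D=578: row 10 → B = M46 ✓
D=595: row 11 → B = M80 ✓
D=583: row 12 → B = M99 ✓
Every D value is associated with a single B value, so D -> B holds.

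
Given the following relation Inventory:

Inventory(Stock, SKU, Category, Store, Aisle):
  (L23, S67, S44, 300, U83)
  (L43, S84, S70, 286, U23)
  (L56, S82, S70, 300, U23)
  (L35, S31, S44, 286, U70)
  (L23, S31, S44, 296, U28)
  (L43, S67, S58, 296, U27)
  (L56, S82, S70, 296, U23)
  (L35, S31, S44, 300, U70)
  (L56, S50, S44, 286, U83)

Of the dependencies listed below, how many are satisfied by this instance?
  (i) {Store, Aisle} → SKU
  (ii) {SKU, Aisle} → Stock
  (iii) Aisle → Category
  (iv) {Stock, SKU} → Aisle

(i) {Store, Aisle} → SKU: every LHS value maps to a single RHS value — holds.
(ii) {SKU, Aisle} → Stock: every LHS value maps to a single RHS value — holds.
(iii) Aisle → Category: every LHS value maps to a single RHS value — holds.
(iv) {Stock, SKU} → Aisle: every LHS value maps to a single RHS value — holds.
4 of the 4 dependencies hold.

4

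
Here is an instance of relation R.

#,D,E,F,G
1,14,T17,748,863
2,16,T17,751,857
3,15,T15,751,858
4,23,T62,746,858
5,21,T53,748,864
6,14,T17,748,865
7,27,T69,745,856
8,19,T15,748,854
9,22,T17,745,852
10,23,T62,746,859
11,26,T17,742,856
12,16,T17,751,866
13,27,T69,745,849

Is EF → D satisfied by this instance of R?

Yes

(E=T17, F=748): rows 1, 6 → D = 14, 14 ✓
(E=T17, F=751): rows 2, 12 → D = 16, 16 ✓
(E=T15, F=751): row 3 → D = 15 ✓
(E=T62, F=746): rows 4, 10 → D = 23, 23 ✓
(E=T53, F=748): row 5 → D = 21 ✓
(E=T69, F=745): rows 7, 13 → D = 27, 27 ✓
(E=T15, F=748): row 8 → D = 19 ✓
(E=T17, F=745): row 9 → D = 22 ✓
(E=T17, F=742): row 11 → D = 26 ✓
Every EF value is associated with a single D value, so EF → D holds.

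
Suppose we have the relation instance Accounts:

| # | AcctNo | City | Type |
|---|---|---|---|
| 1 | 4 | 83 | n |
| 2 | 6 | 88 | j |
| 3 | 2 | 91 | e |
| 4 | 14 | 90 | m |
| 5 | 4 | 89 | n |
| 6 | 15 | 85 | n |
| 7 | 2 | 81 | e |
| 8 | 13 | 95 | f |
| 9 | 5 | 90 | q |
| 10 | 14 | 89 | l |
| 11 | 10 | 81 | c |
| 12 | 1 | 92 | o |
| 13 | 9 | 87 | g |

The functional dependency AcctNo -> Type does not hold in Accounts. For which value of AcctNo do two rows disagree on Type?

14

AcctNo=4: rows 1, 5 → Type = n, n ✓
AcctNo=6: row 2 → Type = j ✓
AcctNo=2: rows 3, 7 → Type = e, e ✓
AcctNo=14: rows 4, 10 → Type takes values {m, l} — violation
AcctNo=15: row 6 → Type = n ✓
AcctNo=13: row 8 → Type = f ✓
AcctNo=5: row 9 → Type = q ✓
AcctNo=10: row 11 → Type = c ✓
AcctNo=1: row 12 → Type = o ✓
AcctNo=9: row 13 → Type = g ✓
The only AcctNo value with inconsistent Type is AcctNo=14.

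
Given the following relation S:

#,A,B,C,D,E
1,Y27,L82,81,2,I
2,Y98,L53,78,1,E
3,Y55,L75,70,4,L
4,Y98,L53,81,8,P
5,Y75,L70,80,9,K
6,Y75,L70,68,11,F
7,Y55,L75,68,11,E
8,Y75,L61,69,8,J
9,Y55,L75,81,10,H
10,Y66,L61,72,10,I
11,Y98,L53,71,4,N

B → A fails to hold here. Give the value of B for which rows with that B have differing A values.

L61

B=L82: row 1 → A = Y27 ✓
B=L53: rows 2, 4, 11 → A = Y98, Y98, Y98 ✓
B=L75: rows 3, 7, 9 → A = Y55, Y55, Y55 ✓
B=L70: rows 5, 6 → A = Y75, Y75 ✓
B=L61: rows 8, 10 → A takes values {Y75, Y66} — violation
The only B value with inconsistent A is B=L61.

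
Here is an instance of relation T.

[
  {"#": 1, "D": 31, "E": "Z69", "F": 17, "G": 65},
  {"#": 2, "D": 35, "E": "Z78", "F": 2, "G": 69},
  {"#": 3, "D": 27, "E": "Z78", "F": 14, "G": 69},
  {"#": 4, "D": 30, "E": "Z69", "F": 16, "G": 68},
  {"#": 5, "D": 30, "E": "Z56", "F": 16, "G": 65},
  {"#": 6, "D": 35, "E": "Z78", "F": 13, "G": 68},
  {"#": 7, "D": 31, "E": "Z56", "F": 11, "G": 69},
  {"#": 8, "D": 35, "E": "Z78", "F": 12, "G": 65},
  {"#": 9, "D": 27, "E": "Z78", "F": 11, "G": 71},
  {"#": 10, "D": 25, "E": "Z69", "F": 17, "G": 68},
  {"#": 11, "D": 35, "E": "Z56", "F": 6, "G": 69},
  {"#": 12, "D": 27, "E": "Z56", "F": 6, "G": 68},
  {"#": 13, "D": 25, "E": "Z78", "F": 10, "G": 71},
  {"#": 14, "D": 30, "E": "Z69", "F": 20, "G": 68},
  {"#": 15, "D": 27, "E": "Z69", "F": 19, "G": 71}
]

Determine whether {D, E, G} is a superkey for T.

No

Rows 4 and 14 have the same {D, E, G} value (D=30, E=Z69, G=68) but are distinct tuples, so {D, E, G} does not determine every attribute — not a superkey.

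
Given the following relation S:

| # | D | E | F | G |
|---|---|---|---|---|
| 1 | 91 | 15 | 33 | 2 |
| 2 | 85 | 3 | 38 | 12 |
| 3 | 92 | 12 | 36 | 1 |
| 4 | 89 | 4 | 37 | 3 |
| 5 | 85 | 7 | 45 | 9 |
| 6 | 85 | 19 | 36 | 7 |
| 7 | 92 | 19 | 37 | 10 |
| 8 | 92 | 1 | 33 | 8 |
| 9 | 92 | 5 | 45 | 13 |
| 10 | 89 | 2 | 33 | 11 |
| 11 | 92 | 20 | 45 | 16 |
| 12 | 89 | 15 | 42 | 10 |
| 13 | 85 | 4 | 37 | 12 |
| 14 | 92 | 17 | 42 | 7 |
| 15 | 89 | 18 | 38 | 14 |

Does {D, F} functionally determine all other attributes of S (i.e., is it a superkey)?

Rows 9 and 11 have the same {D, F} value (D=92, F=45) but are distinct tuples, so {D, F} does not determine every attribute — not a superkey.

No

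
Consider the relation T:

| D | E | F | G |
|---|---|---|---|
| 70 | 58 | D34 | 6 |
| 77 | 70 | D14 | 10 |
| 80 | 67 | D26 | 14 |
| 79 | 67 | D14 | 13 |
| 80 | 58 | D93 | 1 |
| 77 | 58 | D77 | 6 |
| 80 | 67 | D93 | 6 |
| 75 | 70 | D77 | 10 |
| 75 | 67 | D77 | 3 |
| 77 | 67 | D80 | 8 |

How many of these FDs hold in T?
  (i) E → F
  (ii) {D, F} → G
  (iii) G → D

(i) E → F: E=58: 3 rows → F takes values {D34, D93, D77} — violation; E=70: 2 rows → F takes values {D14, D77} — violation; E=67: 5 rows → F takes values {D26, D14, D93, D77, D80} — violation — fails.
(ii) {D, F} → G: (D=80, F=D93): 2 rows → G takes values {1, 6} — violation; (D=75, F=D77): 2 rows → G takes values {10, 3} — violation — fails.
(iii) G → D: G=6: 3 rows → D takes values {70, 77, 80} — violation; G=10: 2 rows → D takes values {77, 75} — violation — fails.
None of the 3 dependencies hold.

0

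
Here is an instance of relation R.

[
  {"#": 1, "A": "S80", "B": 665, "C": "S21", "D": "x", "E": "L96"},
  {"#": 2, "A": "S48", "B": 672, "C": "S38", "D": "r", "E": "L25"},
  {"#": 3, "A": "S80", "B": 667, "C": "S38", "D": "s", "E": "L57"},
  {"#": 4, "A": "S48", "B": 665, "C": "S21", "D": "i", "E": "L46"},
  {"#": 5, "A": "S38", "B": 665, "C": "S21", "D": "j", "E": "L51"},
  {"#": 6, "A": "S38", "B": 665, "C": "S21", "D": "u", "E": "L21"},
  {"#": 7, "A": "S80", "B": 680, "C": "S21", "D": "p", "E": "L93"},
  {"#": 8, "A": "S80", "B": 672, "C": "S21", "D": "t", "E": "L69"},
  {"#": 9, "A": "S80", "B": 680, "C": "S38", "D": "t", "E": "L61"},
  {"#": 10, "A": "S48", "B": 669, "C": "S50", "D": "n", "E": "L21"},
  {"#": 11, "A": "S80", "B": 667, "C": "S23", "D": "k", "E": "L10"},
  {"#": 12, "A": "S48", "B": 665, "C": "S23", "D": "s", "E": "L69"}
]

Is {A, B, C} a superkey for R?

No

Rows 5 and 6 have the same {A, B, C} value (A=S38, B=665, C=S21) but are distinct tuples, so {A, B, C} does not determine every attribute — not a superkey.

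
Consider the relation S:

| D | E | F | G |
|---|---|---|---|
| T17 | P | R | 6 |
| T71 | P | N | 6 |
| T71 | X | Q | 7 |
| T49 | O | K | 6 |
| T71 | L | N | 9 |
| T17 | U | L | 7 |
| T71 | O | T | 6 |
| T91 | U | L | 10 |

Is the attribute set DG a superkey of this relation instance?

No

Two distinct rows share (D=T71, G=6), so DG does not determine every attribute — not a superkey.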